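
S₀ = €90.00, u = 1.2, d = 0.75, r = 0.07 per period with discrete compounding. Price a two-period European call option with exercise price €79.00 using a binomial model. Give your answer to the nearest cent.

Risk-neutral probability p = (1 + 0.07 − 0.75)/(1.2 − 0.75) = 0.3200/0.4500 = 0.7111
Terminal stock prices: S_uu = 129.6, S_ud = 81, S_dd = 50.62
Terminal payoffs (S − K): max(50.6, 0) = 50.6, max(2, 0) = 2, max(-28.38, 0) = 0
Node u (S = 108): V_u = 1/1.07·[0.7111·50.6000 + 0.2889·2.0000] = 34.1682
Node d (S = 67.5): V_d = 1/1.07·[0.7111·2.0000 + 0.2889·0.0000] = 1.3292
Node 0 (S = 90): V_0 = 1/1.07·[0.7111·34.1682 + 0.2889·1.3292] = 23.0667

€23.07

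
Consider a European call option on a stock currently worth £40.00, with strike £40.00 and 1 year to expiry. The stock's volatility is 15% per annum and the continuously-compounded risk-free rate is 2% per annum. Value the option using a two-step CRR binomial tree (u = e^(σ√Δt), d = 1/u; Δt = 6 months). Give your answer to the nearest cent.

CRR parameters: u = e^(σ√Δt) = e^(0.15·√0.5) = 1.1119, d = 1/u = 0.8994
Per-period rate: rΔt = 0.02·0.5 = 0.01, so R = e^0.01 = 1.0101
Risk-neutral probability p = (e^0.01 − 0.8994)/(1.1119 − 0.8994) = 0.1107/0.2125 = 0.5208
Terminal stock prices: S_uu = 49.45, S_ud = 40, S_dd = 32.35
Terminal payoffs (S − K): max(9.452, 0) = 9.452, max(0, 0) = 0, max(-7.646, 0) = 0
Node u (S = 44.48): V_u = e^(−0.01)·[0.5208·9.4524 + 0.4792·0.0000] = 4.8738
Node d (S = 35.97): V_d = e^(−0.01)·[0.5208·0.0000 + 0.4792·0.0000] = 0.0000
Node 0 (S = 40): V_0 = e^(−0.01)·[0.5208·4.8738 + 0.4792·0.0000] = 2.5130

£2.51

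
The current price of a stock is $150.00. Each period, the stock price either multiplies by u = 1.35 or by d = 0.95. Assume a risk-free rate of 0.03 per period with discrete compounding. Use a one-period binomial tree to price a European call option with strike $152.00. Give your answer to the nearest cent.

Risk-neutral probability p = (1 + 0.03 − 0.95)/(1.35 − 0.95) = 0.0800/0.4000 = 0.2000
Terminal stock prices: S_u = 202.5, S_d = 142.5
Terminal payoffs (S − K): max(50.5, 0) = 50.5, max(-9.5, 0) = 0
Node 0 (S = 150): V_0 = 1/1.03·[0.2000·50.5000 + 0.8000·0.0000] = 9.8058

$9.81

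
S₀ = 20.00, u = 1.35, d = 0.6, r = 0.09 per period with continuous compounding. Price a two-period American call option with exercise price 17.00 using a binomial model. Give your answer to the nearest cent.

7.05

Risk-neutral probability p = (e^0.09 − 0.6)/(1.35 − 0.6) = 0.4942/0.7500 = 0.6589
Terminal stock prices: S_uu = 36.45, S_ud = 16.2, S_dd = 7.2
Terminal payoffs (S − K): max(19.45, 0) = 19.45, max(-0.8, 0) = 0, max(-9.8, 0) = 0
Node u (S = 27): continuation = e^(−0.09)·[0.6589·19.4500 + 0.3411·0.0000] = 11.7126; exercise value = 10.0000 ≤ continuation, so V_u = 11.7126
Node d (S = 12): continuation = e^(−0.09)·[0.6589·0.0000 + 0.3411·0.0000] = 0.0000; exercise value = 0.0000 ≤ continuation, so V_d = 0.0000
Node 0 (S = 20): continuation = e^(−0.09)·[0.6589·11.7126 + 0.3411·0.0000] = 7.0532; exercise value = 3.0000 ≤ continuation, so V_0 = 7.0532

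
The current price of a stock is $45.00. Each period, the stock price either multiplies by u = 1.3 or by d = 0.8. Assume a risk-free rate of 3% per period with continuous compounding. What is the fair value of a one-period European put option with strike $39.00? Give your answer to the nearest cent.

Risk-neutral probability p = (e^0.03 − 0.8)/(1.3 − 0.8) = 0.2305/0.5000 = 0.4609
Terminal stock prices: S_u = 58.5, S_d = 36
Terminal payoffs (K − S): max(-19.5, 0) = 0, max(3, 0) = 3
Node 0 (S = 45): V_0 = e^(−0.03)·[0.4609·0.0000 + 0.5391·3.0000] = 1.5695

$1.57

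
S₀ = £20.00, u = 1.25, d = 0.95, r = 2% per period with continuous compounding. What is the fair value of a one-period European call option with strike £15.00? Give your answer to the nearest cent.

Risk-neutral probability p = (e^0.02 − 0.95)/(1.25 − 0.95) = 0.0702/0.3000 = 0.2340
Terminal stock prices: S_u = 25, S_d = 19
Terminal payoffs (S − K): max(10, 0) = 10, max(4, 0) = 4
Node 0 (S = 20): V_0 = e^(−0.02)·[0.2340·10.0000 + 0.7660·4.0000] = 5.2970

£5.30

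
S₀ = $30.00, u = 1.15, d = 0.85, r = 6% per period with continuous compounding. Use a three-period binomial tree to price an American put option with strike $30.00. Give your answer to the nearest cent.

$1.50

Risk-neutral probability p = (e^0.06 − 0.85)/(1.15 − 0.85) = 0.2118/0.3000 = 0.7061
Terminal stock prices: S_uuu = 45.63, S_uud = 33.72, S_udd = 24.93, S_ddd = 18.42
Terminal payoffs (K − S): max(-15.63, 0) = 0, max(-3.724, 0) = 0, max(5.074, 0) = 5.074, max(11.58, 0) = 11.58
Node uu (S = 39.67): continuation = e^(−0.06)·[0.7061·0.0000 + 0.2939·0.0000] = 0.0000; exercise value = 0.0000 ≤ continuation, so V_uu = 0.0000
Node ud (S = 29.32): continuation = e^(−0.06)·[0.7061·0.0000 + 0.2939·5.0738] = 1.4042; exercise value = 0.6750 ≤ continuation, so V_ud = 1.4042
Node dd (S = 21.67): continuation = e^(−0.06)·[0.7061·5.0738 + 0.2939·11.5763] = 6.5779; exercise value = 8.3250 > continuation, so V_dd = 8.3250 (exercise)
Node u (S = 34.5): continuation = e^(−0.06)·[0.7061·0.0000 + 0.2939·1.4042] = 0.3886; exercise value = 0.0000 ≤ continuation, so V_u = 0.3886
Node d (S = 25.5): continuation = e^(−0.06)·[0.7061·1.4042 + 0.2939·8.3250] = 3.2379; exercise value = 4.5000 > continuation, so V_d = 4.5000 (exercise)
Node 0 (S = 30): continuation = e^(−0.06)·[0.7061·0.3886 + 0.2939·4.5000] = 1.5039; exercise value = 0.0000 ≤ continuation, so V_0 = 1.5039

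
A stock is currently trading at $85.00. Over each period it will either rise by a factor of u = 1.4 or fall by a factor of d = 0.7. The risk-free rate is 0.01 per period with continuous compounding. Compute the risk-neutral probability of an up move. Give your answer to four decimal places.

p = 0.4429

Risk-neutral probability p = (e^0.01 − 0.7)/(1.4 − 0.7) = 0.3101/0.7000 = 0.4429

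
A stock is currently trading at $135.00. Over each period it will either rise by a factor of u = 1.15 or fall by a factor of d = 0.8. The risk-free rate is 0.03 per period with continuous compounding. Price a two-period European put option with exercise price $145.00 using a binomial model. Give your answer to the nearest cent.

Risk-neutral probability p = (e^0.03 − 0.8)/(1.15 − 0.8) = 0.2305/0.3500 = 0.6584
Terminal stock prices: S_uu = 178.5, S_ud = 124.2, S_dd = 86.4
Terminal payoffs (K − S): max(-33.54, 0) = 0, max(20.8, 0) = 20.8, max(58.6, 0) = 58.6
Node u (S = 155.2): V_u = e^(−0.03)·[0.6584·0.0000 + 0.3416·20.8000] = 6.8944
Node d (S = 108): V_d = e^(−0.03)·[0.6584·20.8000 + 0.3416·58.6000] = 32.7146
Node 0 (S = 135): V_0 = e^(−0.03)·[0.6584·6.8944 + 0.3416·32.7146] = 15.2491

$15.25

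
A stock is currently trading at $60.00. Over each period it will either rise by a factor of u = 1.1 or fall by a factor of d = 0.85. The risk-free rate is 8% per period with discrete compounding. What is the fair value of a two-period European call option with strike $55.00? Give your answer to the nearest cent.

$12.91

Risk-neutral probability p = (1 + 0.08 − 0.85)/(1.1 − 0.85) = 0.2300/0.2500 = 0.9200
Terminal stock prices: S_uu = 72.6, S_ud = 56.1, S_dd = 43.35
Terminal payoffs (S − K): max(17.6, 0) = 17.6, max(1.1, 0) = 1.1, max(-11.65, 0) = 0
Node u (S = 66): V_u = 1/1.08·[0.9200·17.6000 + 0.0800·1.1000] = 15.0741
Node d (S = 51): V_d = 1/1.08·[0.9200·1.1000 + 0.0800·0.0000] = 0.9370
Node 0 (S = 60): V_0 = 1/1.08·[0.9200·15.0741 + 0.0800·0.9370] = 12.9103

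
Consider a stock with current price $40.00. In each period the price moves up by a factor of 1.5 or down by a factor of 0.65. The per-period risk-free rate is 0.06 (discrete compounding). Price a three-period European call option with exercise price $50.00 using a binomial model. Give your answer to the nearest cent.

Risk-neutral probability p = (1 + 0.06 − 0.65)/(1.5 − 0.65) = 0.4100/0.8500 = 0.4824
Terminal stock prices: S_uuu = 135, S_uud = 58.5, S_udd = 25.35, S_ddd = 10.98
Terminal payoffs (S − K): max(85, 0) = 85, max(8.5, 0) = 8.5, max(-24.65, 0) = 0, max(-39.02, 0) = 0
Node uu (S = 90): V_uu = 1/1.06·[0.4824·85.0000 + 0.5176·8.5000] = 42.8302
Node ud (S = 39): V_ud = 1/1.06·[0.4824·8.5000 + 0.5176·0.0000] = 3.8679
Node dd (S = 16.9): V_dd = 1/1.06·[0.4824·0.0000 + 0.5176·0.0000] = 0.0000
Node u (S = 60): V_u = 1/1.06·[0.4824·42.8302 + 0.5176·3.8679] = 21.3788
Node d (S = 26): V_d = 1/1.06·[0.4824·3.8679 + 0.5176·0.0000] = 1.7601
Node 0 (S = 40): V_0 = 1/1.06·[0.4824·21.3788 + 0.5176·1.7601] = 10.5879

$10.59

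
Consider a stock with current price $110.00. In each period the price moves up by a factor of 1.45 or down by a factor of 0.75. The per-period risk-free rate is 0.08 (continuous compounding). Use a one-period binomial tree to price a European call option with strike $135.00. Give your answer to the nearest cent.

$10.77

Risk-neutral probability p = (e^0.08 − 0.75)/(1.45 − 0.75) = 0.3333/0.7000 = 0.4761
Terminal stock prices: S_u = 159.5, S_d = 82.5
Terminal payoffs (S − K): max(24.5, 0) = 24.5, max(-52.5, 0) = 0
Node 0 (S = 110): V_0 = e^(−0.08)·[0.4761·24.5000 + 0.5239·0.0000] = 10.7682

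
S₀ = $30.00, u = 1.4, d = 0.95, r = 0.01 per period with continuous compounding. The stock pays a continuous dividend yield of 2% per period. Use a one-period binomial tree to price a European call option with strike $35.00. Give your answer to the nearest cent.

$0.62

Per-period risk-free factor R = e^0.01 = 1.0101; dividend-adjusted growth = e^(0.01−0.02) = 0.9900.
Risk-neutral probability p = (0.9900 − 0.95)/(1.4 − 0.95) = 0.0400/0.4500 = 0.0890
Terminal stock prices: S_u = 42, S_d = 28.5
Terminal payoffs (S − K): max(7, 0) = 7, max(-6.5, 0) = 0
Node 0 (S = 30): V_0 = e^(−0.01)·[0.0890·7.0000 + 0.9110·0.0000] = 0.6168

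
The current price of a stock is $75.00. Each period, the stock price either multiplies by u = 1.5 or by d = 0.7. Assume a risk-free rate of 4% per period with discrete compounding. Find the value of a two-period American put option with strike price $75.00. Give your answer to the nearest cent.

Risk-neutral probability p = (1 + 0.04 − 0.7)/(1.5 − 0.7) = 0.3400/0.8000 = 0.4250
Terminal stock prices: S_uu = 168.8, S_ud = 78.75, S_dd = 36.75
Terminal payoffs (K − S): max(-93.75, 0) = 0, max(-3.75, 0) = 0, max(38.25, 0) = 38.25
Node u (S = 112.5): continuation = 1/1.04·[0.4250·0.0000 + 0.5750·0.0000] = 0.0000; exercise value = 0.0000 ≤ continuation, so V_u = 0.0000
Node d (S = 52.5): continuation = 1/1.04·[0.4250·0.0000 + 0.5750·38.2500] = 21.1478; exercise value = 22.5000 > continuation, so V_d = 22.5000 (exercise)
Node 0 (S = 75): continuation = 1/1.04·[0.4250·0.0000 + 0.5750·22.5000] = 12.4399; exercise value = 0.0000 ≤ continuation, so V_0 = 12.4399

$12.44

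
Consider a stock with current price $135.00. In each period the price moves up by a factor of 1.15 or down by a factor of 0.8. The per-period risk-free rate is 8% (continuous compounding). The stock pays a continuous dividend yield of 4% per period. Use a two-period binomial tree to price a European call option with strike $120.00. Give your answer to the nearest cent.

$25.15

Per-period risk-free factor R = e^0.08 = 1.0833; dividend-adjusted growth = e^(0.08−0.04) = 1.0408.
Risk-neutral probability p = (1.0408 − 0.8)/(1.15 − 0.8) = 0.2408/0.3500 = 0.6880
Terminal stock prices: S_uu = 178.5, S_ud = 124.2, S_dd = 86.4
Terminal payoffs (S − K): max(58.54, 0) = 58.54, max(4.2, 0) = 4.2, max(-33.6, 0) = 0
Node u (S = 155.2): V_u = e^(−0.08)·[0.6880·58.5375 + 0.3120·4.2000] = 38.3886
Node d (S = 108): V_d = e^(−0.08)·[0.6880·4.2000 + 0.3120·0.0000] = 2.6676
Node 0 (S = 135): V_0 = e^(−0.08)·[0.6880·38.3886 + 0.3120·2.6676] = 25.1501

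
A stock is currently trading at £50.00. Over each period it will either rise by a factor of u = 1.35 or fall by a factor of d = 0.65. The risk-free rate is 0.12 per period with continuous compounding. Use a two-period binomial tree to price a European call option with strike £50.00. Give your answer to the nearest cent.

£15.05

Risk-neutral probability p = (e^0.12 − 0.65)/(1.35 − 0.65) = 0.4775/0.7000 = 0.6821
Terminal stock prices: S_uu = 91.13, S_ud = 43.88, S_dd = 21.13
Terminal payoffs (S − K): max(41.13, 0) = 41.13, max(-6.125, 0) = 0, max(-28.87, 0) = 0
Node u (S = 67.5): V_u = e^(−0.12)·[0.6821·41.1250 + 0.3179·0.0000] = 24.8807
Node d (S = 32.5): V_d = e^(−0.12)·[0.6821·0.0000 + 0.3179·0.0000] = 0.0000
Node 0 (S = 50): V_0 = e^(−0.12)·[0.6821·24.8807 + 0.3179·0.0000] = 15.0529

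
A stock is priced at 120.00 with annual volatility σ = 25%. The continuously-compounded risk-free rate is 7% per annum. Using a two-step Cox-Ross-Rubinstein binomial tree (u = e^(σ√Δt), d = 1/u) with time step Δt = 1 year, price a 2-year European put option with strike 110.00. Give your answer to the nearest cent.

5.67

CRR parameters: u = e^(σ√Δt) = e^(0.25·√1) = 1.2840, d = 1/u = 0.7788
Per-period rate: rΔt = 0.07·1 = 0.07, so R = e^0.07 = 1.0725
Risk-neutral probability p = (e^0.07 − 0.7788)/(1.2840 − 0.7788) = 0.2937/0.5052 = 0.5813
Terminal stock prices: S_uu = 197.8, S_ud = 120, S_dd = 72.78
Terminal payoffs (K − S): max(-87.85, 0) = 0, max(-10, 0) = 0, max(37.22, 0) = 37.22
Node u (S = 154.1): V_u = e^(−0.07)·[0.5813·0.0000 + 0.4187·0.0000] = 0.0000
Node d (S = 93.46): V_d = e^(−0.07)·[0.5813·0.0000 + 0.4187·37.2163] = 14.5276
Node 0 (S = 120): V_0 = e^(−0.07)·[0.5813·0.0000 + 0.4187·14.5276] = 5.6709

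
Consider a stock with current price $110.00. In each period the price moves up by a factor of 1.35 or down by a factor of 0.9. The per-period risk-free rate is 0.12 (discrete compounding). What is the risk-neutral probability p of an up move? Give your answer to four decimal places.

p = 0.4889

Risk-neutral probability p = (1 + 0.12 − 0.9)/(1.35 − 0.9) = 0.2200/0.4500 = 0.4889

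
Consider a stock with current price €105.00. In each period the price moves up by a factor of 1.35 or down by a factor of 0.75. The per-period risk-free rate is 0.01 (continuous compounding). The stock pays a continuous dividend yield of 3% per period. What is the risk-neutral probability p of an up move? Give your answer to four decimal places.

Per-period risk-free factor R = e^0.01 = 1.0101; dividend-adjusted growth = e^(0.01−0.03) = 0.9802.
Risk-neutral probability p = (0.9802 − 0.75)/(1.35 − 0.75) = 0.2302/0.6000 = 0.3837

p = 0.3837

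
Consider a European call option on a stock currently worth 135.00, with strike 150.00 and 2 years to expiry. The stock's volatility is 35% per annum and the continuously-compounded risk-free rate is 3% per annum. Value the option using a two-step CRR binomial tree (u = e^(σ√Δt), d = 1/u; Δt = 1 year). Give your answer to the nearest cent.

23.86

CRR parameters: u = e^(σ√Δt) = e^(0.35·√1) = 1.4191, d = 1/u = 0.7047
Per-period rate: rΔt = 0.03·1 = 0.03, so R = e^0.03 = 1.0305
Risk-neutral probability p = (e^0.03 − 0.7047)/(1.4191 − 0.7047) = 0.3258/0.7144 = 0.4560
Terminal stock prices: S_uu = 271.9, S_ud = 135, S_dd = 67.04
Terminal payoffs (S − K): max(121.9, 0) = 121.9, max(-15, 0) = 0, max(-82.96, 0) = 0
Node u (S = 191.6): V_u = e^(−0.03)·[0.4560·121.8566 + 0.5440·0.0000] = 53.9259
Node d (S = 95.13): V_d = e^(−0.03)·[0.4560·0.0000 + 0.5440·0.0000] = 0.0000
Node 0 (S = 135): V_0 = e^(−0.03)·[0.4560·53.9259 + 0.5440·0.0000] = 23.8642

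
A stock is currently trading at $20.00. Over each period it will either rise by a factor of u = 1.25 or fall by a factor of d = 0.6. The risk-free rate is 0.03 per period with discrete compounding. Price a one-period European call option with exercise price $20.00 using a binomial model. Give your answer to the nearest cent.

$3.21

Risk-neutral probability p = (1 + 0.03 − 0.6)/(1.25 − 0.6) = 0.4300/0.6500 = 0.6615
Terminal stock prices: S_u = 25, S_d = 12
Terminal payoffs (S − K): max(5, 0) = 5, max(-8, 0) = 0
Node 0 (S = 20): V_0 = 1/1.03·[0.6615·5.0000 + 0.3385·0.0000] = 3.2114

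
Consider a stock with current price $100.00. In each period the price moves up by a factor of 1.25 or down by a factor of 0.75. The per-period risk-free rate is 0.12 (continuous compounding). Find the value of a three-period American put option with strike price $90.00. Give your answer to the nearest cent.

Risk-neutral probability p = (e^0.12 − 0.75)/(1.25 − 0.75) = 0.3775/0.5000 = 0.7550
Terminal stock prices: S_uuu = 195.3, S_uud = 117.2, S_udd = 70.31, S_ddd = 42.19
Terminal payoffs (K − S): max(-105.3, 0) = 0, max(-27.19, 0) = 0, max(19.69, 0) = 19.69, max(47.81, 0) = 47.81
Node uu (S = 156.2): continuation = e^(−0.12)·[0.7550·0.0000 + 0.2450·0.0000] = 0.0000; exercise value = 0.0000 ≤ continuation, so V_uu = 0.0000
Node ud (S = 93.75): continuation = e^(−0.12)·[0.7550·0.0000 + 0.2450·19.6875] = 4.2781; exercise value = 0.0000 ≤ continuation, so V_ud = 4.2781
Node dd (S = 56.25): continuation = e^(−0.12)·[0.7550·19.6875 + 0.2450·47.8125] = 23.5728; exercise value = 33.7500 > continuation, so V_dd = 33.7500 (exercise)
Node u (S = 125): continuation = e^(−0.12)·[0.7550·0.0000 + 0.2450·4.2781] = 0.9296; exercise value = 0.0000 ≤ continuation, so V_u = 0.9296
Node d (S = 75): continuation = e^(−0.12)·[0.7550·4.2781 + 0.2450·33.7500] = 10.1986; exercise value = 15.0000 > continuation, so V_d = 15.0000 (exercise)
Node 0 (S = 100): continuation = e^(−0.12)·[0.7550·0.9296 + 0.2450·15.0000] = 3.8820; exercise value = 0.0000 ≤ continuation, so V_0 = 3.8820

$3.88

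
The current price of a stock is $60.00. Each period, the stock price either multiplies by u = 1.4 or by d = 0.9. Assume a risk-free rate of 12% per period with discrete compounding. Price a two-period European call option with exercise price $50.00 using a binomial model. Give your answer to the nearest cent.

$20.49

Risk-neutral probability p = (1 + 0.12 − 0.9)/(1.4 − 0.9) = 0.2200/0.5000 = 0.4400
Terminal stock prices: S_uu = 117.6, S_ud = 75.6, S_dd = 48.6
Terminal payoffs (S − K): max(67.6, 0) = 67.6, max(25.6, 0) = 25.6, max(-1.4, 0) = 0
Node u (S = 84): V_u = 1/1.12·[0.4400·67.6000 + 0.5600·25.6000] = 39.3571
Node d (S = 54): V_d = 1/1.12·[0.4400·25.6000 + 0.5600·0.0000] = 10.0571
Node 0 (S = 60): V_0 = 1/1.12·[0.4400·39.3571 + 0.5600·10.0571] = 20.4903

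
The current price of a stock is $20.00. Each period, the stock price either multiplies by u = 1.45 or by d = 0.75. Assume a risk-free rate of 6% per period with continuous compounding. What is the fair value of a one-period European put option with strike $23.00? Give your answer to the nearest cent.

Risk-neutral probability p = (e^0.06 − 0.75)/(1.45 − 0.75) = 0.3118/0.7000 = 0.4455
Terminal stock prices: S_u = 29, S_d = 15
Terminal payoffs (K − S): max(-6, 0) = 0, max(8, 0) = 8
Node 0 (S = 20): V_0 = e^(−0.06)·[0.4455·0.0000 + 0.5545·8.0000] = 4.1778

$4.18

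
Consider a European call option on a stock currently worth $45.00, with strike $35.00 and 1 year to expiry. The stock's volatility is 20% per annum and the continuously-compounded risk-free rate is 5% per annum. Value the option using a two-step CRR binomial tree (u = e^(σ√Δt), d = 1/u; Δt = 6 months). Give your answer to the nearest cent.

CRR parameters: u = e^(σ√Δt) = e^(0.2·√0.5) = 1.1519, d = 1/u = 0.8681
Per-period rate: rΔt = 0.05·0.5 = 0.025, so R = e^0.025 = 1.0253
Risk-neutral probability p = (e^0.025 − 0.8681)/(1.1519 − 0.8681) = 0.1572/0.2838 = 0.5539
Terminal stock prices: S_uu = 59.71, S_ud = 45, S_dd = 33.91
Terminal payoffs (S − K): max(24.71, 0) = 24.71, max(10, 0) = 10, max(-1.086, 0) = 0
Node u (S = 51.84): V_u = e^(−0.025)·[0.5539·24.7103 + 0.4461·10.0000] = 17.7001
Node d (S = 39.07): V_d = e^(−0.025)·[0.5539·10.0000 + 0.4461·0.0000] = 5.4023
Node 0 (S = 45): V_0 = e^(−0.025)·[0.5539·17.7001 + 0.4461·5.4023] = 11.9126

$11.91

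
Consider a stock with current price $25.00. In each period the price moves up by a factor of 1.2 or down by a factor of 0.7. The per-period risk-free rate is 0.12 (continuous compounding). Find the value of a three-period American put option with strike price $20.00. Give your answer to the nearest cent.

$0.39

Risk-neutral probability p = (e^0.12 − 0.7)/(1.2 − 0.7) = 0.4275/0.5000 = 0.8550
Terminal stock prices: S_uuu = 43.2, S_uud = 25.2, S_udd = 14.7, S_ddd = 8.575
Terminal payoffs (K − S): max(-23.2, 0) = 0, max(-5.2, 0) = 0, max(5.3, 0) = 5.3, max(11.43, 0) = 11.43
Node uu (S = 36): continuation = e^(−0.12)·[0.8550·0.0000 + 0.1450·0.0000] = 0.0000; exercise value = 0.0000 ≤ continuation, so V_uu = 0.0000
Node ud (S = 21): continuation = e^(−0.12)·[0.8550·0.0000 + 0.1450·5.3000] = 0.6816; exercise value = 0.0000 ≤ continuation, so V_ud = 0.6816
Node dd (S = 12.25): continuation = e^(−0.12)·[0.8550·5.3000 + 0.1450·11.4250] = 5.4884; exercise value = 7.7500 > continuation, so V_dd = 7.7500 (exercise)
Node u (S = 30): continuation = e^(−0.12)·[0.8550·0.0000 + 0.1450·0.6816] = 0.0877; exercise value = 0.0000 ≤ continuation, so V_u = 0.0877
Node d (S = 17.5): continuation = e^(−0.12)·[0.8550·0.6816 + 0.1450·7.7500] = 1.5136; exercise value = 2.5000 > continuation, so V_d = 2.5000 (exercise)
Node 0 (S = 25): continuation = e^(−0.12)·[0.8550·0.0877 + 0.1450·2.5000] = 0.3880; exercise value = 0.0000 ≤ continuation, so V_0 = 0.3880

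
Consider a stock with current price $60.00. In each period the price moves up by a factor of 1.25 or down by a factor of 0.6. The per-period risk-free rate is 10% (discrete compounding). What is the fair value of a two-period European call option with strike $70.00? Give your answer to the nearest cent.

Risk-neutral probability p = (1 + 0.1 − 0.6)/(1.25 − 0.6) = 0.5000/0.6500 = 0.7692
Terminal stock prices: S_uu = 93.75, S_ud = 45, S_dd = 21.6
Terminal payoffs (S − K): max(23.75, 0) = 23.75, max(-25, 0) = 0, max(-48.4, 0) = 0
Node u (S = 75): V_u = 1/1.1·[0.7692·23.7500 + 0.2308·0.0000] = 16.6084
Node d (S = 36): V_d = 1/1.1·[0.7692·0.0000 + 0.2308·0.0000] = 0.0000
Node 0 (S = 60): V_0 = 1/1.1·[0.7692·16.6084 + 0.2308·0.0000] = 11.6143

$11.61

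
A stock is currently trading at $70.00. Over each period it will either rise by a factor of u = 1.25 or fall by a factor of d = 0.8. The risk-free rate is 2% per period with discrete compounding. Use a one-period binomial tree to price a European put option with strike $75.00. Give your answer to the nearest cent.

Risk-neutral probability p = (1 + 0.02 − 0.8)/(1.25 − 0.8) = 0.2200/0.4500 = 0.4889
Terminal stock prices: S_u = 87.5, S_d = 56
Terminal payoffs (K − S): max(-12.5, 0) = 0, max(19, 0) = 19
Node 0 (S = 70): V_0 = 1/1.02·[0.4889·0.0000 + 0.5111·19.0000] = 9.5207

$9.52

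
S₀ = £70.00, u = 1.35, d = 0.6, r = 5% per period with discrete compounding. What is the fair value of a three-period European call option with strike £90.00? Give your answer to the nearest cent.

Risk-neutral probability p = (1 + 0.05 − 0.6)/(1.35 − 0.6) = 0.4500/0.7500 = 0.6000
Terminal stock prices: S_uuu = 172.2, S_uud = 76.55, S_udd = 34.02, S_ddd = 15.12
Terminal payoffs (S − K): max(82.23, 0) = 82.23, max(-13.45, 0) = 0, max(-55.98, 0) = 0, max(-74.88, 0) = 0
Node uu (S = 127.6): V_uu = 1/1.05·[0.6000·82.2263 + 0.4000·0.0000] = 46.9864
Node ud (S = 56.7): V_ud = 1/1.05·[0.6000·0.0000 + 0.4000·0.0000] = 0.0000
Node dd (S = 25.2): V_dd = 1/1.05·[0.6000·0.0000 + 0.4000·0.0000] = 0.0000
Node u (S = 94.5): V_u = 1/1.05·[0.6000·46.9864 + 0.4000·0.0000] = 26.8494
Node d (S = 42): V_d = 1/1.05·[0.6000·0.0000 + 0.4000·0.0000] = 0.0000
Node 0 (S = 70): V_0 = 1/1.05·[0.6000·26.8494 + 0.4000·0.0000] = 15.3425

£15.34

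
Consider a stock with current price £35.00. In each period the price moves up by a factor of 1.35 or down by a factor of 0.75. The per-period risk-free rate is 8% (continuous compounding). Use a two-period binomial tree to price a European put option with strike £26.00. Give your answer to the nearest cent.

Risk-neutral probability p = (e^0.08 − 0.75)/(1.35 − 0.75) = 0.3333/0.6000 = 0.5555
Terminal stock prices: S_uu = 63.79, S_ud = 35.44, S_dd = 19.69
Terminal payoffs (K − S): max(-37.79, 0) = 0, max(-9.438, 0) = 0, max(6.312, 0) = 6.312
Node u (S = 47.25): V_u = e^(−0.08)·[0.5555·0.0000 + 0.4445·0.0000] = 0.0000
Node d (S = 26.25): V_d = e^(−0.08)·[0.5555·0.0000 + 0.4445·6.3125] = 2.5903
Node 0 (S = 35): V_0 = e^(−0.08)·[0.5555·0.0000 + 0.4445·2.5903] = 1.0629

£1.06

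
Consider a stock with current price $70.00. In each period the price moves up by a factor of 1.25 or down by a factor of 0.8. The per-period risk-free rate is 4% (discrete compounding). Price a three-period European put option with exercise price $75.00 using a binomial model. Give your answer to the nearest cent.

$9.42

Risk-neutral probability p = (1 + 0.04 − 0.8)/(1.25 − 0.8) = 0.2400/0.4500 = 0.5333
Terminal stock prices: S_uuu = 136.7, S_uud = 87.5, S_udd = 56, S_ddd = 35.84
Terminal payoffs (K − S): max(-61.72, 0) = 0, max(-12.5, 0) = 0, max(19, 0) = 19, max(39.16, 0) = 39.16
Node uu (S = 109.4): V_uu = 1/1.04·[0.5333·0.0000 + 0.4667·0.0000] = 0.0000
Node ud (S = 70): V_ud = 1/1.04·[0.5333·0.0000 + 0.4667·19.0000] = 8.5256
Node dd (S = 44.8): V_dd = 1/1.04·[0.5333·19.0000 + 0.4667·39.1600] = 27.3154
Node u (S = 87.5): V_u = 1/1.04·[0.5333·0.0000 + 0.4667·8.5256] = 3.8256
Node d (S = 56): V_d = 1/1.04·[0.5333·8.5256 + 0.4667·27.3154] = 16.6290
Node 0 (S = 70): V_0 = 1/1.04·[0.5333·3.8256 + 0.4667·16.6290] = 9.4236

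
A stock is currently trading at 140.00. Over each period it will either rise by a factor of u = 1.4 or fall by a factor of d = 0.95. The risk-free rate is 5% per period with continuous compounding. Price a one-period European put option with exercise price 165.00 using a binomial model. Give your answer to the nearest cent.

Risk-neutral probability p = (e^0.05 − 0.95)/(1.4 − 0.95) = 0.1013/0.4500 = 0.2250
Terminal stock prices: S_u = 196, S_d = 133
Terminal payoffs (K − S): max(-31, 0) = 0, max(32, 0) = 32
Node 0 (S = 140): V_0 = e^(−0.05)·[0.2250·0.0000 + 0.7750·32.0000] = 23.5891

23.59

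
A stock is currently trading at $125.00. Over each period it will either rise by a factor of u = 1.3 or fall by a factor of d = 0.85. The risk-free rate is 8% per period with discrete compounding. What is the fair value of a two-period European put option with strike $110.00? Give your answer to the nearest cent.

$4.03

Risk-neutral probability p = (1 + 0.08 − 0.85)/(1.3 − 0.85) = 0.2300/0.4500 = 0.5111
Terminal stock prices: S_uu = 211.3, S_ud = 138.1, S_dd = 90.31
Terminal payoffs (K − S): max(-101.3, 0) = 0, max(-28.12, 0) = 0, max(19.69, 0) = 19.69
Node u (S = 162.5): V_u = 1/1.08·[0.5111·0.0000 + 0.4889·0.0000] = 0.0000
Node d (S = 106.2): V_d = 1/1.08·[0.5111·0.0000 + 0.4889·19.6875] = 8.9120
Node 0 (S = 125): V_0 = 1/1.08·[0.5111·0.0000 + 0.4889·8.9120] = 4.0343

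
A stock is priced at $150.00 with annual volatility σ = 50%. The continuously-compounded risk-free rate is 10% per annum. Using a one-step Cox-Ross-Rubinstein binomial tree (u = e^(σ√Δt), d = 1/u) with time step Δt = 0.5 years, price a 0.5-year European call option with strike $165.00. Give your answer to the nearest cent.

CRR parameters: u = e^(σ√Δt) = e^(0.5·√0.5) = 1.4241, d = 1/u = 0.7022
Per-period rate: rΔt = 0.1·0.5 = 0.05, so R = e^0.05 = 1.0513
Risk-neutral probability p = (e^0.05 − 0.7022)/(1.4241 − 0.7022) = 0.3491/0.7219 = 0.4835
Terminal stock prices: S_u = 213.6, S_d = 105.3
Terminal payoffs (S − K): max(48.62, 0) = 48.62, max(-59.67, 0) = 0
Node 0 (S = 150): V_0 = e^(−0.05)·[0.4835·48.6179 + 0.5165·0.0000] = 22.3622

$22.36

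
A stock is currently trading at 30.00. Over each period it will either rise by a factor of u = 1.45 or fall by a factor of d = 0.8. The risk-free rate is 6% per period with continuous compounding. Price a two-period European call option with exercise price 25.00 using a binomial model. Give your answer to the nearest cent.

Risk-neutral probability p = (e^0.06 − 0.8)/(1.45 − 0.8) = 0.2618/0.6500 = 0.4028
Terminal stock prices: S_uu = 63.08, S_ud = 34.8, S_dd = 19.2
Terminal payoffs (S − K): max(38.08, 0) = 38.08, max(9.8, 0) = 9.8, max(-5.8, 0) = 0
Node u (S = 43.5): V_u = e^(−0.06)·[0.4028·38.0750 + 0.5972·9.8000] = 19.9559
Node d (S = 24): V_d = e^(−0.06)·[0.4028·9.8000 + 0.5972·0.0000] = 3.7178
Node 0 (S = 30): V_0 = e^(−0.06)·[0.4028·19.9559 + 0.5972·3.7178] = 9.6615

9.66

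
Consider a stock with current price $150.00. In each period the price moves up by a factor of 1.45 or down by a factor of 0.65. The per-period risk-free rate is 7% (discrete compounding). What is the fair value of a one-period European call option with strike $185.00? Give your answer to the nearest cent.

Risk-neutral probability p = (1 + 0.07 − 0.65)/(1.45 − 0.65) = 0.4200/0.8000 = 0.5250
Terminal stock prices: S_u = 217.5, S_d = 97.5
Terminal payoffs (S − K): max(32.5, 0) = 32.5, max(-87.5, 0) = 0
Node 0 (S = 150): V_0 = 1/1.07·[0.5250·32.5000 + 0.4750·0.0000] = 15.9463

$15.95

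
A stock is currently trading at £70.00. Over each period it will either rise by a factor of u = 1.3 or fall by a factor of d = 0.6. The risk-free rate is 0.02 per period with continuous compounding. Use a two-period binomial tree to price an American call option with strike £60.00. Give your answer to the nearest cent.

Risk-neutral probability p = (e^0.02 − 0.6)/(1.3 − 0.6) = 0.4202/0.7000 = 0.6003
Terminal stock prices: S_uu = 118.3, S_ud = 54.6, S_dd = 25.2
Terminal payoffs (S − K): max(58.3, 0) = 58.3, max(-5.4, 0) = 0, max(-34.8, 0) = 0
Node u (S = 91): continuation = e^(−0.02)·[0.6003·58.3000 + 0.3997·0.0000] = 34.3038; exercise value = 31.0000 ≤ continuation, so V_u = 34.3038
Node d (S = 42): continuation = e^(−0.02)·[0.6003·0.0000 + 0.3997·0.0000] = 0.0000; exercise value = 0.0000 ≤ continuation, so V_d = 0.0000
Node 0 (S = 70): continuation = e^(−0.02)·[0.6003·34.3038 + 0.3997·0.0000] = 20.1844; exercise value = 10.0000 ≤ continuation, so V_0 = 20.1844

£20.18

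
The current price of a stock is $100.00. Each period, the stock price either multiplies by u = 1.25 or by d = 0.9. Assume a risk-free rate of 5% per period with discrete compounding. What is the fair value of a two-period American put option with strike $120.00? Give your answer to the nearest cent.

$20.00

Risk-neutral probability p = (1 + 0.05 − 0.9)/(1.25 − 0.9) = 0.1500/0.3500 = 0.4286
Terminal stock prices: S_uu = 156.2, S_ud = 112.5, S_dd = 81
Terminal payoffs (K − S): max(-36.25, 0) = 0, max(7.5, 0) = 7.5, max(39, 0) = 39
Node u (S = 125): continuation = 1/1.05·[0.4286·0.0000 + 0.5714·7.5000] = 4.0816; exercise value = 0.0000 ≤ continuation, so V_u = 4.0816
Node d (S = 90): continuation = 1/1.05·[0.4286·7.5000 + 0.5714·39.0000] = 24.2857; exercise value = 30.0000 > continuation, so V_d = 30.0000 (exercise)
Node 0 (S = 100): continuation = 1/1.05·[0.4286·4.0816 + 0.5714·30.0000] = 17.9925; exercise value = 20.0000 > continuation, so V_0 = 20.0000 (exercise)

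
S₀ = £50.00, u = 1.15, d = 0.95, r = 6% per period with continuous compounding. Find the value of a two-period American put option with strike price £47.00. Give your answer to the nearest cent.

£0.32

Risk-neutral probability p = (e^0.06 − 0.95)/(1.15 − 0.95) = 0.1118/0.2000 = 0.5592
Terminal stock prices: S_uu = 66.12, S_ud = 54.62, S_dd = 45.12
Terminal payoffs (K − S): max(-19.12, 0) = 0, max(-7.625, 0) = 0, max(1.875, 0) = 1.875
Node u (S = 57.5): continuation = e^(−0.06)·[0.5592·0.0000 + 0.4408·0.0000] = 0.0000; exercise value = 0.0000 ≤ continuation, so V_u = 0.0000
Node d (S = 47.5): continuation = e^(−0.06)·[0.5592·0.0000 + 0.4408·1.8750] = 0.7784; exercise value = 0.0000 ≤ continuation, so V_d = 0.7784
Node 0 (S = 50): continuation = e^(−0.06)·[0.5592·0.0000 + 0.4408·0.7784] = 0.3231; exercise value = 0.0000 ≤ continuation, so V_0 = 0.3231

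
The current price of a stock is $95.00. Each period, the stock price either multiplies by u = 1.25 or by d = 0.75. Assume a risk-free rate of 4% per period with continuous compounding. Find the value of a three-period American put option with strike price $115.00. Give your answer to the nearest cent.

Risk-neutral probability p = (e^0.04 − 0.75)/(1.25 − 0.75) = 0.2908/0.5000 = 0.5816
Terminal stock prices: S_uuu = 185.5, S_uud = 111.3, S_udd = 66.8, S_ddd = 40.08
Terminal payoffs (K − S): max(-70.55, 0) = 0, max(3.672, 0) = 3.672, max(48.2, 0) = 48.2, max(74.92, 0) = 74.92
Node uu (S = 148.4): continuation = e^(−0.04)·[0.5816·0.0000 + 0.4184·3.6719] = 1.4760; exercise value = 0.0000 ≤ continuation, so V_uu = 1.4760
Node ud (S = 89.06): continuation = e^(−0.04)·[0.5816·3.6719 + 0.4184·48.2031] = 21.4283; exercise value = 25.9375 > continuation, so V_ud = 25.9375 (exercise)
Node dd (S = 53.44): continuation = e^(−0.04)·[0.5816·48.2031 + 0.4184·74.9219] = 57.0533; exercise value = 61.5625 > continuation, so V_dd = 61.5625 (exercise)
Node u (S = 118.8): continuation = e^(−0.04)·[0.5816·1.4760 + 0.4184·25.9375] = 11.2510; exercise value = 0.0000 ≤ continuation, so V_u = 11.2510
Node d (S = 71.25): continuation = e^(−0.04)·[0.5816·25.9375 + 0.4184·61.5625] = 39.2408; exercise value = 43.7500 > continuation, so V_d = 43.7500 (exercise)
Node 0 (S = 95): continuation = e^(−0.04)·[0.5816·11.2510 + 0.4184·43.7500] = 23.8736; exercise value = 20.0000 ≤ continuation, so V_0 = 23.8736

$23.87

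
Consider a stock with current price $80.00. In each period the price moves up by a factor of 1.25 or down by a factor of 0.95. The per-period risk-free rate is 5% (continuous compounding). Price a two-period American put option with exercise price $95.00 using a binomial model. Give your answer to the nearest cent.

$15.00

Risk-neutral probability p = (e^0.05 − 0.95)/(1.25 − 0.95) = 0.1013/0.3000 = 0.3376
Terminal stock prices: S_uu = 125, S_ud = 95, S_dd = 72.2
Terminal payoffs (K − S): max(-30, 0) = 0, max(0, 0) = 0, max(22.8, 0) = 22.8
Node u (S = 100): continuation = e^(−0.05)·[0.3376·0.0000 + 0.6624·0.0000] = 0.0000; exercise value = 0.0000 ≤ continuation, so V_u = 0.0000
Node d (S = 76): continuation = e^(−0.05)·[0.3376·0.0000 + 0.6624·22.8000] = 14.3668; exercise value = 19.0000 > continuation, so V_d = 19.0000 (exercise)
Node 0 (S = 80): continuation = e^(−0.05)·[0.3376·0.0000 + 0.6624·19.0000] = 11.9723; exercise value = 15.0000 > continuation, so V_0 = 15.0000 (exercise)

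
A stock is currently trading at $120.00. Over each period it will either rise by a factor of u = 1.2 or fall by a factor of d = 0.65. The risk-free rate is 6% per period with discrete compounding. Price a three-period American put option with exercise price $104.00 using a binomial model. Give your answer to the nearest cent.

$8.00

Risk-neutral probability p = (1 + 0.06 − 0.65)/(1.2 − 0.65) = 0.4100/0.5500 = 0.7455
Terminal stock prices: S_uuu = 207.4, S_uud = 112.3, S_udd = 60.84, S_ddd = 32.95
Terminal payoffs (K − S): max(-103.4, 0) = 0, max(-8.32, 0) = 0, max(43.16, 0) = 43.16, max(71.05, 0) = 71.05
Node uu (S = 172.8): continuation = 1/1.06·[0.7455·0.0000 + 0.2545·0.0000] = 0.0000; exercise value = 0.0000 ≤ continuation, so V_uu = 0.0000
Node ud (S = 93.6): continuation = 1/1.06·[0.7455·0.0000 + 0.2545·43.1600] = 10.3643; exercise value = 10.4000 > continuation, so V_ud = 10.4000 (exercise)
Node dd (S = 50.7): continuation = 1/1.06·[0.7455·43.1600 + 0.2545·71.0450] = 47.4132; exercise value = 53.3000 > continuation, so V_dd = 53.3000 (exercise)
Node u (S = 144): continuation = 1/1.06·[0.7455·0.0000 + 0.2545·10.4000] = 2.4974; exercise value = 0.0000 ≤ continuation, so V_u = 2.4974
Node d (S = 78): continuation = 1/1.06·[0.7455·10.4000 + 0.2545·53.3000] = 20.1132; exercise value = 26.0000 > continuation, so V_d = 26.0000 (exercise)
Node 0 (S = 120): continuation = 1/1.06·[0.7455·2.4974 + 0.2545·26.0000] = 7.9999; exercise value = 0.0000 ≤ continuation, so V_0 = 7.9999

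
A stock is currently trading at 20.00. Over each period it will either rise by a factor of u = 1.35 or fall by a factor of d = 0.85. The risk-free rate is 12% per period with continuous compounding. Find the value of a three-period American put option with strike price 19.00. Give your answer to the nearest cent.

Risk-neutral probability p = (e^0.12 − 0.85)/(1.35 − 0.85) = 0.2775/0.5000 = 0.5550
Terminal stock prices: S_uuu = 49.21, S_uud = 30.98, S_udd = 19.51, S_ddd = 12.28
Terminal payoffs (K − S): max(-30.21, 0) = 0, max(-11.98, 0) = 0, max(-0.5075, 0) = 0, max(6.718, 0) = 6.718
Node uu (S = 36.45): continuation = e^(−0.12)·[0.5550·0.0000 + 0.4450·0.0000] = 0.0000; exercise value = 0.0000 ≤ continuation, so V_uu = 0.0000
Node ud (S = 22.95): continuation = e^(−0.12)·[0.5550·0.0000 + 0.4450·0.0000] = 0.0000; exercise value = 0.0000 ≤ continuation, so V_ud = 0.0000
Node dd (S = 14.45): continuation = e^(−0.12)·[0.5550·0.0000 + 0.4450·6.7175] = 2.6513; exercise value = 4.5500 > continuation, so V_dd = 4.5500 (exercise)
Node u (S = 27): continuation = e^(−0.12)·[0.5550·0.0000 + 0.4450·0.0000] = 0.0000; exercise value = 0.0000 ≤ continuation, so V_u = 0.0000
Node d (S = 17): continuation = e^(−0.12)·[0.5550·0.0000 + 0.4450·4.5500] = 1.7958; exercise value = 2.0000 > continuation, so V_d = 2.0000 (exercise)
Node 0 (S = 20): continuation = e^(−0.12)·[0.5550·0.0000 + 0.4450·2.0000] = 0.7894; exercise value = 0.0000 ≤ continuation, so V_0 = 0.7894

0.79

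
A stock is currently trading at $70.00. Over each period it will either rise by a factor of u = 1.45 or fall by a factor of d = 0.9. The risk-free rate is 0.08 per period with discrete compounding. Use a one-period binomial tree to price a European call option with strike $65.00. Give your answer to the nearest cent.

Risk-neutral probability p = (1 + 0.08 − 0.9)/(1.45 − 0.9) = 0.1800/0.5500 = 0.3273
Terminal stock prices: S_u = 101.5, S_d = 63
Terminal payoffs (S − K): max(36.5, 0) = 36.5, max(-2, 0) = 0
Node 0 (S = 70): V_0 = 1/1.08·[0.3273·36.5000 + 0.6727·0.0000] = 11.0606

$11.06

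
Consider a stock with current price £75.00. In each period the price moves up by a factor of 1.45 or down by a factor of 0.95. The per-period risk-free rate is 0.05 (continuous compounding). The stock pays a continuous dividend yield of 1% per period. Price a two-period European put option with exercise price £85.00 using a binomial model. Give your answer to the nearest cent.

Per-period risk-free factor R = e^0.05 = 1.0513; dividend-adjusted growth = e^(0.05−0.01) = 1.0408.
Risk-neutral probability p = (1.0408 − 0.95)/(1.45 − 0.95) = 0.0908/0.5000 = 0.1816
Terminal stock prices: S_uu = 157.7, S_ud = 103.3, S_dd = 67.69
Terminal payoffs (K − S): max(-72.69, 0) = 0, max(-18.31, 0) = 0, max(17.31, 0) = 17.31
Node u (S = 108.8): V_u = e^(−0.05)·[0.1816·0.0000 + 0.8184·0.0000] = 0.0000
Node d (S = 71.25): V_d = e^(−0.05)·[0.1816·0.0000 + 0.8184·17.3125] = 13.4772
Node 0 (S = 75): V_0 = e^(−0.05)·[0.1816·0.0000 + 0.8184·13.4772] = 10.4915

£10.49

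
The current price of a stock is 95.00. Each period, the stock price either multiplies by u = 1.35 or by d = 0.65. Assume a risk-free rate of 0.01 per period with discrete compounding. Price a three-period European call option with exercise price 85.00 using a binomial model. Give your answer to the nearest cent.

Risk-neutral probability p = (1 + 0.01 − 0.65)/(1.35 − 0.65) = 0.3600/0.7000 = 0.5143
Terminal stock prices: S_uuu = 233.7, S_uud = 112.5, S_udd = 54.19, S_ddd = 26.09
Terminal payoffs (S − K): max(148.7, 0) = 148.7, max(27.54, 0) = 27.54, max(-30.81, 0) = 0, max(-58.91, 0) = 0
Node uu (S = 173.1): V_uu = 1/1.01·[0.5143·148.7356 + 0.4857·27.5394] = 88.9791
Node ud (S = 83.36): V_ud = 1/1.01·[0.5143·27.5394 + 0.4857·0.0000] = 14.0229
Node dd (S = 40.14): V_dd = 1/1.01·[0.5143·0.0000 + 0.4857·0.0000] = 0.0000
Node u (S = 128.2): V_u = 1/1.01·[0.5143·88.9791 + 0.4857·14.0229] = 52.0513
Node d (S = 61.75): V_d = 1/1.01·[0.5143·14.0229 + 0.4857·0.0000] = 7.1404
Node 0 (S = 95): V_0 = 1/1.01·[0.5143·52.0513 + 0.4857·7.1404] = 29.9380

29.94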